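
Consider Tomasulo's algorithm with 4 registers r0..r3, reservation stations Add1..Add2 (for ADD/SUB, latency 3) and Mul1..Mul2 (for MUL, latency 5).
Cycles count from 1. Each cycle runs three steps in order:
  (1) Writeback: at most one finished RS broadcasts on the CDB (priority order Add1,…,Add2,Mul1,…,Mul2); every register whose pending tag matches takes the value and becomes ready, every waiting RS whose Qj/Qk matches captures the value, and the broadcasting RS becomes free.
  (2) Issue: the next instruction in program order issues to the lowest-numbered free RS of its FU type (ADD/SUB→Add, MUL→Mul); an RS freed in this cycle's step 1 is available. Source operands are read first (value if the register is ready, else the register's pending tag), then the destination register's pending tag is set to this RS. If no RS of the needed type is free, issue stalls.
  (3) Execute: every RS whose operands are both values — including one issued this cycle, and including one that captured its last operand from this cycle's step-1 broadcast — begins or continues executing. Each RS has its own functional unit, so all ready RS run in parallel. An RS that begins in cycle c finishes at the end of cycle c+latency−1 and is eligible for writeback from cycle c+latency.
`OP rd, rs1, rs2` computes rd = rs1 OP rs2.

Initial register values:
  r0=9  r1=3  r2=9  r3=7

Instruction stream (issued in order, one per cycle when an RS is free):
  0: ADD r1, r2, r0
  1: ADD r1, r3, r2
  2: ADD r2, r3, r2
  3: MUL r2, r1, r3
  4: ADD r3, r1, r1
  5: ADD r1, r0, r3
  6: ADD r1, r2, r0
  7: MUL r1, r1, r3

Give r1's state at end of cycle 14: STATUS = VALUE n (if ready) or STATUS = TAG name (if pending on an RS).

cycle 1: issue ADD r1<-Add1 // r0:9,r1:Add1,r2:9,r3:7
cycle 2: issue ADD r1<-Add2 // r0:9,r1:Add2,r2:9,r3:7
cycle 3: stall // r0:9,r1:Add2,r2:9,r3:7
cycle 4: CDB Add1=18; issue ADD r2<-Add1 // r0:9,r1:Add2,r2:Add1,r3:7
cycle 5: CDB Add2=16; issue MUL r2<-Mul1 // r0:9,r1:16,r2:Mul1,r3:7
cycle 6: issue ADD r3<-Add2 // r0:9,r1:16,r2:Mul1,r3:Add2
cycle 7: CDB Add1=16; issue ADD r1<-Add1 // r0:9,r1:Add1,r2:Mul1,r3:Add2
cycle 8: stall // r0:9,r1:Add1,r2:Mul1,r3:Add2
cycle 9: CDB Add2=32; issue ADD r1<-Add2 // r0:9,r1:Add2,r2:Mul1,r3:32
cycle 10: CDB Mul1=112; issue MUL r1<-Mul1 // r0:9,r1:Mul1,r2:112,r3:32
cycle 11: - // r0:9,r1:Mul1,r2:112,r3:32
cycle 12: CDB Add1=41 // r0:9,r1:Mul1,r2:112,r3:32
cycle 13: CDB Add2=121 // r0:9,r1:Mul1,r2:112,r3:32
cycle 14: - // r0:9,r1:Mul1,r2:112,r3:32

STATUS = TAG Mul1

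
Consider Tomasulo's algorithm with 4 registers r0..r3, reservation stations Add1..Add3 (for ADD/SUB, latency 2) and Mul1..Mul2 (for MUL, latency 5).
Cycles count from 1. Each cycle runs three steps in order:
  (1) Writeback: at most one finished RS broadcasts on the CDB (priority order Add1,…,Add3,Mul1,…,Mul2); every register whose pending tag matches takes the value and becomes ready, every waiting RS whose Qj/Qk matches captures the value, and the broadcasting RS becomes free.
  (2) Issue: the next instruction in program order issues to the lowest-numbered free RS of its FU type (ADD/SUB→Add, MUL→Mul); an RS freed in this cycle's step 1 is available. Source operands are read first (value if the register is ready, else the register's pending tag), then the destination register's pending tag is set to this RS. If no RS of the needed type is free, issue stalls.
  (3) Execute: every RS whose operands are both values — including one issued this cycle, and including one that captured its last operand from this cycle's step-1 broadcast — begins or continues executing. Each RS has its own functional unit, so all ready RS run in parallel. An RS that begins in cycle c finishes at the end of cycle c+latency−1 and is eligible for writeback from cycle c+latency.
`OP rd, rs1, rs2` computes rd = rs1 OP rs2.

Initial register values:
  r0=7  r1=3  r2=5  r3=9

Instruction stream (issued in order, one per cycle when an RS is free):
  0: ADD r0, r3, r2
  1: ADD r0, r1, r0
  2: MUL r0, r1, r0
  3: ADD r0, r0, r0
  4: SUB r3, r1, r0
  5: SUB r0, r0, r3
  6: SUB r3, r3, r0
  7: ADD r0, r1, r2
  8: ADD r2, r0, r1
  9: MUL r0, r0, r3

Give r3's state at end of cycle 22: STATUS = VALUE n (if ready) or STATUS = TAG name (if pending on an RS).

c1: issue ADD r0<-Add1 | r0:Add1,r1:3,r2:5,r3:9
c2: issue ADD r0<-Add2 | r0:Add2,r1:3,r2:5,r3:9
c3: CDB Add1=14; issue MUL r0<-Mul1 | r0:Mul1,r1:3,r2:5,r3:9
c4: issue ADD r0<-Add1 | r0:Add1,r1:3,r2:5,r3:9
c5: CDB Add2=17; issue SUB r3<-Add2 | r0:Add1,r1:3,r2:5,r3:Add2
c6: issue SUB r0<-Add3 | r0:Add3,r1:3,r2:5,r3:Add2
c7: stall | r0:Add3,r1:3,r2:5,r3:Add2
c8: stall | r0:Add3,r1:3,r2:5,r3:Add2
c9: stall | r0:Add3,r1:3,r2:5,r3:Add2
c10: CDB Mul1=51; stall | r0:Add3,r1:3,r2:5,r3:Add2
c11: stall | r0:Add3,r1:3,r2:5,r3:Add2
c12: CDB Add1=102; issue SUB r3<-Add1 | r0:Add3,r1:3,r2:5,r3:Add1
c13: stall | r0:Add3,r1:3,r2:5,r3:Add1
c14: CDB Add2=-99; issue ADD r0<-Add2 | r0:Add2,r1:3,r2:5,r3:Add1
c15: stall | r0:Add2,r1:3,r2:5,r3:Add1
c16: CDB Add2=8; issue ADD r2<-Add2 | r0:8,r1:3,r2:Add2,r3:Add1
c17: CDB Add3=201; issue MUL r0<-Mul1 | r0:Mul1,r1:3,r2:Add2,r3:Add1
c18: CDB Add2=11 | r0:Mul1,r1:3,r2:11,r3:Add1
c19: CDB Add1=-300 | r0:Mul1,r1:3,r2:11,r3:-300
c20: - | r0:Mul1,r1:3,r2:11,r3:-300
c21: - | r0:Mul1,r1:3,r2:11,r3:-300
c22: - | r0:Mul1,r1:3,r2:11,r3:-300

STATUS = VALUE -300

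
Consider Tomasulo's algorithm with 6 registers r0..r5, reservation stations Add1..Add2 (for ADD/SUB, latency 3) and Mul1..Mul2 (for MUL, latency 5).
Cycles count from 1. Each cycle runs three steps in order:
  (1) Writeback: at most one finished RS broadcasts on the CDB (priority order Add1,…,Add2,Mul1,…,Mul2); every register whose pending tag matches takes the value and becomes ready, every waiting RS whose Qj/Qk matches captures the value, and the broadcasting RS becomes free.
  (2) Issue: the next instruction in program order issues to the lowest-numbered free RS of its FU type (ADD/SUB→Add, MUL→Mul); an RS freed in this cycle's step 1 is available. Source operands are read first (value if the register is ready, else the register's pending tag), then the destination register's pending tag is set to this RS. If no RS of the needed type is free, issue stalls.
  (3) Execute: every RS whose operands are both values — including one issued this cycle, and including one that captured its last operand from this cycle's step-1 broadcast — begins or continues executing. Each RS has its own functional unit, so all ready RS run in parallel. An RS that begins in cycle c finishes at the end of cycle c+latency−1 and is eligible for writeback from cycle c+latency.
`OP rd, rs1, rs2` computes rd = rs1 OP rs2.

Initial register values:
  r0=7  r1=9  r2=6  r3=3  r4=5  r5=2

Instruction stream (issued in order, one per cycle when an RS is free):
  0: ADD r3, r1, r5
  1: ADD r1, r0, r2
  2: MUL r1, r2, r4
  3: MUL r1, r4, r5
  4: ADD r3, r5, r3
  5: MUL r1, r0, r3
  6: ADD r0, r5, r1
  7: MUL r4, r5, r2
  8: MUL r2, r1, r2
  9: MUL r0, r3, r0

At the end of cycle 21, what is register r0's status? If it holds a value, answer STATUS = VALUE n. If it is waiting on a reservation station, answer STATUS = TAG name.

cycle 1: issue ADD r3<-Add1 // r0:7,r1:9,r2:6,r3:Add1,r4:5,r5:2
cycle 2: issue ADD r1<-Add2 // r0:7,r1:Add2,r2:6,r3:Add1,r4:5,r5:2
cycle 3: issue MUL r1<-Mul1 // r0:7,r1:Mul1,r2:6,r3:Add1,r4:5,r5:2
cycle 4: CDB Add1=11; issue MUL r1<-Mul2 // r0:7,r1:Mul2,r2:6,r3:11,r4:5,r5:2
cycle 5: CDB Add2=13; issue ADD r3<-Add1 // r0:7,r1:Mul2,r2:6,r3:Add1,r4:5,r5:2
cycle 6: stall // r0:7,r1:Mul2,r2:6,r3:Add1,r4:5,r5:2
cycle 7: stall // r0:7,r1:Mul2,r2:6,r3:Add1,r4:5,r5:2
cycle 8: CDB Add1=13; stall // r0:7,r1:Mul2,r2:6,r3:13,r4:5,r5:2
cycle 9: CDB Mul1=30; issue MUL r1<-Mul1 // r0:7,r1:Mul1,r2:6,r3:13,r4:5,r5:2
cycle 10: CDB Mul2=10; issue ADD r0<-Add1 // r0:Add1,r1:Mul1,r2:6,r3:13,r4:5,r5:2
cycle 11: issue MUL r4<-Mul2 // r0:Add1,r1:Mul1,r2:6,r3:13,r4:Mul2,r5:2
cycle 12: stall // r0:Add1,r1:Mul1,r2:6,r3:13,r4:Mul2,r5:2
cycle 13: stall // r0:Add1,r1:Mul1,r2:6,r3:13,r4:Mul2,r5:2
cycle 14: CDB Mul1=91; issue MUL r2<-Mul1 // r0:Add1,r1:91,r2:Mul1,r3:13,r4:Mul2,r5:2
cycle 15: stall // r0:Add1,r1:91,r2:Mul1,r3:13,r4:Mul2,r5:2
cycle 16: CDB Mul2=12; issue MUL r0<-Mul2 // r0:Mul2,r1:91,r2:Mul1,r3:13,r4:12,r5:2
cycle 17: CDB Add1=93 // r0:Mul2,r1:91,r2:Mul1,r3:13,r4:12,r5:2
cycle 18: - // r0:Mul2,r1:91,r2:Mul1,r3:13,r4:12,r5:2
cycle 19: CDB Mul1=546 // r0:Mul2,r1:91,r2:546,r3:13,r4:12,r5:2
cycle 20: - // r0:Mul2,r1:91,r2:546,r3:13,r4:12,r5:2
cycle 21: - // r0:Mul2,r1:91,r2:546,r3:13,r4:12,r5:2

STATUS = TAG Mul2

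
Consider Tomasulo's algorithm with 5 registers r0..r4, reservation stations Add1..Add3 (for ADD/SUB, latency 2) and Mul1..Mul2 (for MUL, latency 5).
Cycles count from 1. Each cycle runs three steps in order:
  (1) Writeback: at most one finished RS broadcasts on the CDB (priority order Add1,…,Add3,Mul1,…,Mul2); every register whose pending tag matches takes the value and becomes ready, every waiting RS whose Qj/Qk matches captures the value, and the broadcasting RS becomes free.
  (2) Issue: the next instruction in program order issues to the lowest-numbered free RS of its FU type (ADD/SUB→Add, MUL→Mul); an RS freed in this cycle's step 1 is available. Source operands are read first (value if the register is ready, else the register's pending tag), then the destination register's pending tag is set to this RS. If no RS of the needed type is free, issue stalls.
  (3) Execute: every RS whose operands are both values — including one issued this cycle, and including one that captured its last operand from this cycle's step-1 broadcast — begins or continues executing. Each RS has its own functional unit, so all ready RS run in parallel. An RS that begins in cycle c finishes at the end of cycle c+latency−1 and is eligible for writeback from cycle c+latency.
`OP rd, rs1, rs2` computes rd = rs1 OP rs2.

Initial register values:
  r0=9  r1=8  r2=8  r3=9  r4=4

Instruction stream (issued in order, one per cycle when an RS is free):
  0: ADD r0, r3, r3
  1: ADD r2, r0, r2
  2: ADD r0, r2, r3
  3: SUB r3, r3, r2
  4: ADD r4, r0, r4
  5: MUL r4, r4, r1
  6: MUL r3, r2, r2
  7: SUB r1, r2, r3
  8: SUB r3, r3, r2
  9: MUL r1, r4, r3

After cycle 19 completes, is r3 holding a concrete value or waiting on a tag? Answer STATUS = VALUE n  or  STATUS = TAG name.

  c1: issue ADD r0<-Add1  regs: r0:Add1,r1:8,r2:8,r3:9,r4:4
  c2: issue ADD r2<-Add2  regs: r0:Add1,r1:8,r2:Add2,r3:9,r4:4
  c3: CDB Add1=18; issue ADD r0<-Add1  regs: r0:Add1,r1:8,r2:Add2,r3:9,r4:4
  c4: issue SUB r3<-Add3  regs: r0:Add1,r1:8,r2:Add2,r3:Add3,r4:4
  c5: CDB Add2=26; issue ADD r4<-Add2  regs: r0:Add1,r1:8,r2:26,r3:Add3,r4:Add2
  c6: issue MUL r4<-Mul1  regs: r0:Add1,r1:8,r2:26,r3:Add3,r4:Mul1
  c7: CDB Add1=35; issue MUL r3<-Mul2  regs: r0:35,r1:8,r2:26,r3:Mul2,r4:Mul1
  c8: CDB Add3=-17; issue SUB r1<-Add1  regs: r0:35,r1:Add1,r2:26,r3:Mul2,r4:Mul1
  c9: CDB Add2=39; issue SUB r3<-Add2  regs: r0:35,r1:Add1,r2:26,r3:Add2,r4:Mul1
  c10: stall  regs: r0:35,r1:Add1,r2:26,r3:Add2,r4:Mul1
  c11: stall  regs: r0:35,r1:Add1,r2:26,r3:Add2,r4:Mul1
  c12: CDB Mul2=676; issue MUL r1<-Mul2  regs: r0:35,r1:Mul2,r2:26,r3:Add2,r4:Mul1
  c13: -  regs: r0:35,r1:Mul2,r2:26,r3:Add2,r4:Mul1
  c14: CDB Add1=-650  regs: r0:35,r1:Mul2,r2:26,r3:Add2,r4:Mul1
  c15: CDB Add2=650  regs: r0:35,r1:Mul2,r2:26,r3:650,r4:Mul1
  c16: CDB Mul1=312  regs: r0:35,r1:Mul2,r2:26,r3:650,r4:312
  c17: -  regs: r0:35,r1:Mul2,r2:26,r3:650,r4:312
  c18: -  regs: r0:35,r1:Mul2,r2:26,r3:650,r4:312
  c19: -  regs: r0:35,r1:Mul2,r2:26,r3:650,r4:312

STATUS = VALUE 650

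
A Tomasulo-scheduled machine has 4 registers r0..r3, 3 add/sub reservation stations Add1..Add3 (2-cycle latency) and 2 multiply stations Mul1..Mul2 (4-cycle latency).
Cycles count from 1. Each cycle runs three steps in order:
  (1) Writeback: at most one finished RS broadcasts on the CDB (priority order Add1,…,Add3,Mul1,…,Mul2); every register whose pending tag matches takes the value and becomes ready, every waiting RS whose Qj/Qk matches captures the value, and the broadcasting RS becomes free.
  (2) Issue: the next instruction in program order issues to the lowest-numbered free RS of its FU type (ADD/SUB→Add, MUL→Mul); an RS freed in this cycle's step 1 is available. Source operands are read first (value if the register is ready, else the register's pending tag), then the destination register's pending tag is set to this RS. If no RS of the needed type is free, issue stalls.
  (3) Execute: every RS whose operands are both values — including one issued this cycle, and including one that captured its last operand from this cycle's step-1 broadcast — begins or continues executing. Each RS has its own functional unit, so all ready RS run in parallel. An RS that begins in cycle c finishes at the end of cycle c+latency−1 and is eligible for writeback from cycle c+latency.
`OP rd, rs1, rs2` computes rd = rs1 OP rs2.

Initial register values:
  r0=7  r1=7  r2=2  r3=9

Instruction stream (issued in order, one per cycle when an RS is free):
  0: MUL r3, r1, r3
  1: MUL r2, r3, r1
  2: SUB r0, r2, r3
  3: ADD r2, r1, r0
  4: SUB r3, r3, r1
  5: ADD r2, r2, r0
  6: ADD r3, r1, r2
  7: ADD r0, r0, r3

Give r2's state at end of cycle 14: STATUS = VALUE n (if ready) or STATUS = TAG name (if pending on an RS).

  c1: issue MUL r3<-Mul1  regs: r0:7,r1:7,r2:2,r3:Mul1
  c2: issue MUL r2<-Mul2  regs: r0:7,r1:7,r2:Mul2,r3:Mul1
  c3: issue SUB r0<-Add1  regs: r0:Add1,r1:7,r2:Mul2,r3:Mul1
  c4: issue ADD r2<-Add2  regs: r0:Add1,r1:7,r2:Add2,r3:Mul1
  c5: CDB Mul1=63; issue SUB r3<-Add3  regs: r0:Add1,r1:7,r2:Add2,r3:Add3
  c6: stall  regs: r0:Add1,r1:7,r2:Add2,r3:Add3
  c7: CDB Add3=56; issue ADD r2<-Add3  regs: r0:Add1,r1:7,r2:Add3,r3:56
  c8: stall  regs: r0:Add1,r1:7,r2:Add3,r3:56
  c9: CDB Mul2=441; stall  regs: r0:Add1,r1:7,r2:Add3,r3:56
  c10: stall  regs: r0:Add1,r1:7,r2:Add3,r3:56
  c11: CDB Add1=378; issue ADD r3<-Add1  regs: r0:378,r1:7,r2:Add3,r3:Add1
  c12: stall  regs: r0:378,r1:7,r2:Add3,r3:Add1
  c13: CDB Add2=385; issue ADD r0<-Add2  regs: r0:Add2,r1:7,r2:Add3,r3:Add1
  c14: -  regs: r0:Add2,r1:7,r2:Add3,r3:Add1

STATUS = TAG Add3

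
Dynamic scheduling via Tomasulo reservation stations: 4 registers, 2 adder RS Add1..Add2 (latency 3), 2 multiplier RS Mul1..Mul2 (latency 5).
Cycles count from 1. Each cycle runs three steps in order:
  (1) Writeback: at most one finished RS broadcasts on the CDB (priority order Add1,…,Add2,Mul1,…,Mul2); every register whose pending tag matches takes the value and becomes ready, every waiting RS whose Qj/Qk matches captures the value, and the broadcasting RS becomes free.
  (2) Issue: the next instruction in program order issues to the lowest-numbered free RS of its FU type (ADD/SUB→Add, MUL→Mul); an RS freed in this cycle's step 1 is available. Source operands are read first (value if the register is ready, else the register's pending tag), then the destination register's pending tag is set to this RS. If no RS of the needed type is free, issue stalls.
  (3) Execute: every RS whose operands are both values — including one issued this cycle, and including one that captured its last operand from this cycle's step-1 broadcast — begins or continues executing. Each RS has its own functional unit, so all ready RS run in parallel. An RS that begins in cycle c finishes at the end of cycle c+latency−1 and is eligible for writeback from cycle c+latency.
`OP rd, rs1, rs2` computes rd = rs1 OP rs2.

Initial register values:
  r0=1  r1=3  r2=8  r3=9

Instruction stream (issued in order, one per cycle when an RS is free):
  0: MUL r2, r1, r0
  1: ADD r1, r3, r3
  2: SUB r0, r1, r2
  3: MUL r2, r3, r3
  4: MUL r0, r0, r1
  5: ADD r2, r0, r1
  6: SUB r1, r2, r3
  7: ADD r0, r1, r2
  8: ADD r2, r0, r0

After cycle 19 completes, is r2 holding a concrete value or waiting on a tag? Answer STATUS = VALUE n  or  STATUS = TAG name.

STATUS = VALUE 288

  c1: issue MUL r2<-Mul1  regs: r0:1,r1:3,r2:Mul1,r3:9
  c2: issue ADD r1<-Add1  regs: r0:1,r1:Add1,r2:Mul1,r3:9
  c3: issue SUB r0<-Add2  regs: r0:Add2,r1:Add1,r2:Mul1,r3:9
  c4: issue MUL r2<-Mul2  regs: r0:Add2,r1:Add1,r2:Mul2,r3:9
  c5: CDB Add1=18; stall  regs: r0:Add2,r1:18,r2:Mul2,r3:9
  c6: CDB Mul1=3; issue MUL r0<-Mul1  regs: r0:Mul1,r1:18,r2:Mul2,r3:9
  c7: issue ADD r2<-Add1  regs: r0:Mul1,r1:18,r2:Add1,r3:9
  c8: stall  regs: r0:Mul1,r1:18,r2:Add1,r3:9
  c9: CDB Add2=15; issue SUB r1<-Add2  regs: r0:Mul1,r1:Add2,r2:Add1,r3:9
  c10: CDB Mul2=81; stall  regs: r0:Mul1,r1:Add2,r2:Add1,r3:9
  c11: stall  regs: r0:Mul1,r1:Add2,r2:Add1,r3:9
  c12: stall  regs: r0:Mul1,r1:Add2,r2:Add1,r3:9
  c13: stall  regs: r0:Mul1,r1:Add2,r2:Add1,r3:9
  c14: CDB Mul1=270; stall  regs: r0:270,r1:Add2,r2:Add1,r3:9
  c15: stall  regs: r0:270,r1:Add2,r2:Add1,r3:9
  c16: stall  regs: r0:270,r1:Add2,r2:Add1,r3:9
  c17: CDB Add1=288; issue ADD r0<-Add1  regs: r0:Add1,r1:Add2,r2:288,r3:9
  c18: stall  regs: r0:Add1,r1:Add2,r2:288,r3:9
  c19: stall  regs: r0:Add1,r1:Add2,r2:288,r3:9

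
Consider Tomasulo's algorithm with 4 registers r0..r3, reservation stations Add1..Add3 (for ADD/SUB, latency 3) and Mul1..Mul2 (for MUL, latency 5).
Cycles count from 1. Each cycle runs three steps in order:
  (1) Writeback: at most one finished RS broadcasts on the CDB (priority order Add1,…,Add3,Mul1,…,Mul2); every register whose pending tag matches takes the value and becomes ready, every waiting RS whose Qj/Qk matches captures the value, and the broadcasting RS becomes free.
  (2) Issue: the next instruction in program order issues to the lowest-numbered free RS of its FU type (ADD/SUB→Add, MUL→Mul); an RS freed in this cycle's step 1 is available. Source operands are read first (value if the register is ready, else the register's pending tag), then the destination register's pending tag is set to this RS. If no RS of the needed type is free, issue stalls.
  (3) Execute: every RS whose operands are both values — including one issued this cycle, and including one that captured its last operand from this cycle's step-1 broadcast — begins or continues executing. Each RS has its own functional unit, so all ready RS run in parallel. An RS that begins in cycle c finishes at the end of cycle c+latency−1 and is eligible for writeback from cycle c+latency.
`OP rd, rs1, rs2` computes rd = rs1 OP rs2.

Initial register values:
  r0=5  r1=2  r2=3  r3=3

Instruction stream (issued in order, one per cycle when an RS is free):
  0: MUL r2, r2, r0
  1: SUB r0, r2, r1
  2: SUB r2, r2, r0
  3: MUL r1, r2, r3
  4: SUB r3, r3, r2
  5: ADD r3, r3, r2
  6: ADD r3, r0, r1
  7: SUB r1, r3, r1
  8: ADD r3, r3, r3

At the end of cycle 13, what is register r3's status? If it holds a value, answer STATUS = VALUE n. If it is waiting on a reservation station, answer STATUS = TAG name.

cycle 1: issue MUL r2<-Mul1 // r0:5,r1:2,r2:Mul1,r3:3
cycle 2: issue SUB r0<-Add1 // r0:Add1,r1:2,r2:Mul1,r3:3
cycle 3: issue SUB r2<-Add2 // r0:Add1,r1:2,r2:Add2,r3:3
cycle 4: issue MUL r1<-Mul2 // r0:Add1,r1:Mul2,r2:Add2,r3:3
cycle 5: issue SUB r3<-Add3 // r0:Add1,r1:Mul2,r2:Add2,r3:Add3
cycle 6: CDB Mul1=15; stall // r0:Add1,r1:Mul2,r2:Add2,r3:Add3
cycle 7: stall // r0:Add1,r1:Mul2,r2:Add2,r3:Add3
cycle 8: stall // r0:Add1,r1:Mul2,r2:Add2,r3:Add3
cycle 9: CDB Add1=13; issue ADD r3<-Add1 // r0:13,r1:Mul2,r2:Add2,r3:Add1
cycle 10: stall // r0:13,r1:Mul2,r2:Add2,r3:Add1
cycle 11: stall // r0:13,r1:Mul2,r2:Add2,r3:Add1
cycle 12: CDB Add2=2; issue ADD r3<-Add2 // r0:13,r1:Mul2,r2:2,r3:Add2
cycle 13: stall // r0:13,r1:Mul2,r2:2,r3:Add2

STATUS = TAG Add2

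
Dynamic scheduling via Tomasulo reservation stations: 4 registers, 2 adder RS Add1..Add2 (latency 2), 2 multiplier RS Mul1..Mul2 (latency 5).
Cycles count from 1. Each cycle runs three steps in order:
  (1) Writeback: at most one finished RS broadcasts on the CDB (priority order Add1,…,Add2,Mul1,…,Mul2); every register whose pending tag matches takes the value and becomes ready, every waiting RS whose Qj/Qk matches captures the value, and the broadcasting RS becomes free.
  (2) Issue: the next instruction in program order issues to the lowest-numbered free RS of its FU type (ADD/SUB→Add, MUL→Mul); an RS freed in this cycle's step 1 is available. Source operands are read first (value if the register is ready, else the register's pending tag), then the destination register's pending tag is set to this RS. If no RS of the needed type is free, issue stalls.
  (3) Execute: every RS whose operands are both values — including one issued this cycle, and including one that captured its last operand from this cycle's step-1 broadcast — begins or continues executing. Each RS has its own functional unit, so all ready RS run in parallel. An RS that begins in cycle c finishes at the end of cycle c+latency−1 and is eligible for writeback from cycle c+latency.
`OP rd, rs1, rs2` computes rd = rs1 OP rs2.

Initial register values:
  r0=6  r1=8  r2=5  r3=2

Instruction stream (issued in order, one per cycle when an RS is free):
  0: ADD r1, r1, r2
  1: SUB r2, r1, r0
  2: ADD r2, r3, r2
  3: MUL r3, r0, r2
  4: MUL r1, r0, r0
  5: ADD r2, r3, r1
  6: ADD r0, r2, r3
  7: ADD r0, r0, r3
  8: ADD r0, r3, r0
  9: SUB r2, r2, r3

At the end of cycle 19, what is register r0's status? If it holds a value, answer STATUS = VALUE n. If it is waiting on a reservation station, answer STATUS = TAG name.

STATUS = TAG Add1

  c1: issue ADD r1<-Add1  regs: r0:6,r1:Add1,r2:5,r3:2
  c2: issue SUB r2<-Add2  regs: r0:6,r1:Add1,r2:Add2,r3:2
  c3: CDB Add1=13; issue ADD r2<-Add1  regs: r0:6,r1:13,r2:Add1,r3:2
  c4: issue MUL r3<-Mul1  regs: r0:6,r1:13,r2:Add1,r3:Mul1
  c5: CDB Add2=7; issue MUL r1<-Mul2  regs: r0:6,r1:Mul2,r2:Add1,r3:Mul1
  c6: issue ADD r2<-Add2  regs: r0:6,r1:Mul2,r2:Add2,r3:Mul1
  c7: CDB Add1=9; issue ADD r0<-Add1  regs: r0:Add1,r1:Mul2,r2:Add2,r3:Mul1
  c8: stall  regs: r0:Add1,r1:Mul2,r2:Add2,r3:Mul1
  c9: stall  regs: r0:Add1,r1:Mul2,r2:Add2,r3:Mul1
  c10: CDB Mul2=36; stall  regs: r0:Add1,r1:36,r2:Add2,r3:Mul1
  c11: stall  regs: r0:Add1,r1:36,r2:Add2,r3:Mul1
  c12: CDB Mul1=54; stall  regs: r0:Add1,r1:36,r2:Add2,r3:54
  c13: stall  regs: r0:Add1,r1:36,r2:Add2,r3:54
  c14: CDB Add2=90; issue ADD r0<-Add2  regs: r0:Add2,r1:36,r2:90,r3:54
  c15: stall  regs: r0:Add2,r1:36,r2:90,r3:54
  c16: CDB Add1=144; issue ADD r0<-Add1  regs: r0:Add1,r1:36,r2:90,r3:54
  c17: stall  regs: r0:Add1,r1:36,r2:90,r3:54
  c18: CDB Add2=198; issue SUB r2<-Add2  regs: r0:Add1,r1:36,r2:Add2,r3:54
  c19: -  regs: r0:Add1,r1:36,r2:Add2,r3:54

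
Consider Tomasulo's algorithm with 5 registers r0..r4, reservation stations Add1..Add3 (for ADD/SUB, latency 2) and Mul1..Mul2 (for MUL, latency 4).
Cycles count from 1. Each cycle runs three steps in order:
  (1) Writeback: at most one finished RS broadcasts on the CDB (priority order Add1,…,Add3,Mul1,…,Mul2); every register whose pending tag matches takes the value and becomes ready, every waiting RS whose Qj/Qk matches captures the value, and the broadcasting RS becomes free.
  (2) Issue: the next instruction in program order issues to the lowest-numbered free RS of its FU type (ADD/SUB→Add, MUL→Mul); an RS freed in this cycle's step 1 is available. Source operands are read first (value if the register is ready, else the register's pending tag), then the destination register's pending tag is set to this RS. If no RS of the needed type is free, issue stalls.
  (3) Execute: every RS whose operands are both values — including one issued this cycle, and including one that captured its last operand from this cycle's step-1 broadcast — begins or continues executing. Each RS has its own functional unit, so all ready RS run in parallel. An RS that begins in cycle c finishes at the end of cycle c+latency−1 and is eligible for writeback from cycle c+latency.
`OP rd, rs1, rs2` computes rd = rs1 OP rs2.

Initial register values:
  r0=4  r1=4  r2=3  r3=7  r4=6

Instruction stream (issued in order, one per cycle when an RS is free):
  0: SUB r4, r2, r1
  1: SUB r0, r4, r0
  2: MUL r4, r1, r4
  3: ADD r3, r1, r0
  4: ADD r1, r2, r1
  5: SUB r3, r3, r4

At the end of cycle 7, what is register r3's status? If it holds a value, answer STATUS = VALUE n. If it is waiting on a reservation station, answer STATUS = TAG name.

  c1: issue SUB r4<-Add1  regs: r0:4,r1:4,r2:3,r3:7,r4:Add1
  c2: issue SUB r0<-Add2  regs: r0:Add2,r1:4,r2:3,r3:7,r4:Add1
  c3: CDB Add1=-1; issue MUL r4<-Mul1  regs: r0:Add2,r1:4,r2:3,r3:7,r4:Mul1
  c4: issue ADD r3<-Add1  regs: r0:Add2,r1:4,r2:3,r3:Add1,r4:Mul1
  c5: CDB Add2=-5; issue ADD r1<-Add2  regs: r0:-5,r1:Add2,r2:3,r3:Add1,r4:Mul1
  c6: issue SUB r3<-Add3  regs: r0:-5,r1:Add2,r2:3,r3:Add3,r4:Mul1
  c7: CDB Add1=-1  regs: r0:-5,r1:Add2,r2:3,r3:Add3,r4:Mul1

STATUS = TAG Add3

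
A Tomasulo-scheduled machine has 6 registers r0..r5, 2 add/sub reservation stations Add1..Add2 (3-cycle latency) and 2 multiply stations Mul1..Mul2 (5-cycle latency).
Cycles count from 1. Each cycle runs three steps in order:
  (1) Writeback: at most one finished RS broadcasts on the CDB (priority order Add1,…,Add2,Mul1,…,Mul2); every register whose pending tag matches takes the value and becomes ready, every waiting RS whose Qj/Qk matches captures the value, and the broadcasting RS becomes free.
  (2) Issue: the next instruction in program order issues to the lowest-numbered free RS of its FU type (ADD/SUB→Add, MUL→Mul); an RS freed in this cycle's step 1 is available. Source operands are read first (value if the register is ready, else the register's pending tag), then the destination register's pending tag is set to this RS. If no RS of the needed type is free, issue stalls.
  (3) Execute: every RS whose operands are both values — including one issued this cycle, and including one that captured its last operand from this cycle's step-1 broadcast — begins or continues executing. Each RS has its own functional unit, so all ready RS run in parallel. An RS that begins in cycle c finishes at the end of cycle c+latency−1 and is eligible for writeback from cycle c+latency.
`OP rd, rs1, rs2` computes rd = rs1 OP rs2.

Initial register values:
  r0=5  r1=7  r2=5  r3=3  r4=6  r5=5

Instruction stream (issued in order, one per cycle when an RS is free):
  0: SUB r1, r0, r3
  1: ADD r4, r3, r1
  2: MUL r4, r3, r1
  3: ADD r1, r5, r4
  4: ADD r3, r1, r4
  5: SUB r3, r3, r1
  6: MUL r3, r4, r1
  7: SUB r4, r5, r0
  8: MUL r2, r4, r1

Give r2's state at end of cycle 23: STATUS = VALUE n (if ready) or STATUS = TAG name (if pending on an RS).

STATUS = TAG Mul2

  c1: issue SUB r1<-Add1  regs: r0:5,r1:Add1,r2:5,r3:3,r4:6,r5:5
  c2: issue ADD r4<-Add2  regs: r0:5,r1:Add1,r2:5,r3:3,r4:Add2,r5:5
  c3: issue MUL r4<-Mul1  regs: r0:5,r1:Add1,r2:5,r3:3,r4:Mul1,r5:5
  c4: CDB Add1=2; issue ADD r1<-Add1  regs: r0:5,r1:Add1,r2:5,r3:3,r4:Mul1,r5:5
  c5: stall  regs: r0:5,r1:Add1,r2:5,r3:3,r4:Mul1,r5:5
  c6: stall  regs: r0:5,r1:Add1,r2:5,r3:3,r4:Mul1,r5:5
  c7: CDB Add2=5; issue ADD r3<-Add2  regs: r0:5,r1:Add1,r2:5,r3:Add2,r4:Mul1,r5:5
  c8: stall  regs: r0:5,r1:Add1,r2:5,r3:Add2,r4:Mul1,r5:5
  c9: CDB Mul1=6; stall  regs: r0:5,r1:Add1,r2:5,r3:Add2,r4:6,r5:5
  c10: stall  regs: r0:5,r1:Add1,r2:5,r3:Add2,r4:6,r5:5
  c11: stall  regs: r0:5,r1:Add1,r2:5,r3:Add2,r4:6,r5:5
  c12: CDB Add1=11; issue SUB r3<-Add1  regs: r0:5,r1:11,r2:5,r3:Add1,r4:6,r5:5
  c13: issue MUL r3<-Mul1  regs: r0:5,r1:11,r2:5,r3:Mul1,r4:6,r5:5
  c14: stall  regs: r0:5,r1:11,r2:5,r3:Mul1,r4:6,r5:5
  c15: CDB Add2=17; issue SUB r4<-Add2  regs: r0:5,r1:11,r2:5,r3:Mul1,r4:Add2,r5:5
  c16: issue MUL r2<-Mul2  regs: r0:5,r1:11,r2:Mul2,r3:Mul1,r4:Add2,r5:5
  c17: -  regs: r0:5,r1:11,r2:Mul2,r3:Mul1,r4:Add2,r5:5
  c18: CDB Add1=6  regs: r0:5,r1:11,r2:Mul2,r3:Mul1,r4:Add2,r5:5
  c19: CDB Add2=0  regs: r0:5,r1:11,r2:Mul2,r3:Mul1,r4:0,r5:5
  c20: CDB Mul1=66  regs: r0:5,r1:11,r2:Mul2,r3:66,r4:0,r5:5
  c21: -  regs: r0:5,r1:11,r2:Mul2,r3:66,r4:0,r5:5
  c22: -  regs: r0:5,r1:11,r2:Mul2,r3:66,r4:0,r5:5
  c23: -  regs: r0:5,r1:11,r2:Mul2,r3:66,r4:0,r5:5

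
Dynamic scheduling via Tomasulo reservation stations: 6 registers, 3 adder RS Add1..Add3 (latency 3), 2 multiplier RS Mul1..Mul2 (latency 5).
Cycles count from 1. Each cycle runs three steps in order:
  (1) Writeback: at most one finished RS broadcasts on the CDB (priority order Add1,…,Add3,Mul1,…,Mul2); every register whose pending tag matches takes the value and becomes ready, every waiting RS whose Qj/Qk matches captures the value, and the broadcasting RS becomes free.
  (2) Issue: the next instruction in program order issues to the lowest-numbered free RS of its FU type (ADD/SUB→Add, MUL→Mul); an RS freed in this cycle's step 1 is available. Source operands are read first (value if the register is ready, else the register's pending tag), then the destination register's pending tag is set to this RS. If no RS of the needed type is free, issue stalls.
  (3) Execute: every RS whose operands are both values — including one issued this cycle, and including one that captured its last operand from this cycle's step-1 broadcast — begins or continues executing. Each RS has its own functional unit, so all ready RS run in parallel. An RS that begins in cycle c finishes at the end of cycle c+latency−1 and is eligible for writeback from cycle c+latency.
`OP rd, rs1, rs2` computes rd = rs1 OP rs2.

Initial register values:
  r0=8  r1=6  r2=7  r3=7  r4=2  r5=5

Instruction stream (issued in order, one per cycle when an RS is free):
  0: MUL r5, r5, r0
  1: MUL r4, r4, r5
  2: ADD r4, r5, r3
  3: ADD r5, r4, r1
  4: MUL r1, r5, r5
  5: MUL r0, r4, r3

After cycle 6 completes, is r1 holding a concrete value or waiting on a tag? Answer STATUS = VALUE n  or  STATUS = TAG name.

c1: issue MUL r5<-Mul1 | r0:8,r1:6,r2:7,r3:7,r4:2,r5:Mul1
c2: issue MUL r4<-Mul2 | r0:8,r1:6,r2:7,r3:7,r4:Mul2,r5:Mul1
c3: issue ADD r4<-Add1 | r0:8,r1:6,r2:7,r3:7,r4:Add1,r5:Mul1
c4: issue ADD r5<-Add2 | r0:8,r1:6,r2:7,r3:7,r4:Add1,r5:Add2
c5: stall | r0:8,r1:6,r2:7,r3:7,r4:Add1,r5:Add2
c6: CDB Mul1=40; issue MUL r1<-Mul1 | r0:8,r1:Mul1,r2:7,r3:7,r4:Add1,r5:Add2

STATUS = TAG Mul1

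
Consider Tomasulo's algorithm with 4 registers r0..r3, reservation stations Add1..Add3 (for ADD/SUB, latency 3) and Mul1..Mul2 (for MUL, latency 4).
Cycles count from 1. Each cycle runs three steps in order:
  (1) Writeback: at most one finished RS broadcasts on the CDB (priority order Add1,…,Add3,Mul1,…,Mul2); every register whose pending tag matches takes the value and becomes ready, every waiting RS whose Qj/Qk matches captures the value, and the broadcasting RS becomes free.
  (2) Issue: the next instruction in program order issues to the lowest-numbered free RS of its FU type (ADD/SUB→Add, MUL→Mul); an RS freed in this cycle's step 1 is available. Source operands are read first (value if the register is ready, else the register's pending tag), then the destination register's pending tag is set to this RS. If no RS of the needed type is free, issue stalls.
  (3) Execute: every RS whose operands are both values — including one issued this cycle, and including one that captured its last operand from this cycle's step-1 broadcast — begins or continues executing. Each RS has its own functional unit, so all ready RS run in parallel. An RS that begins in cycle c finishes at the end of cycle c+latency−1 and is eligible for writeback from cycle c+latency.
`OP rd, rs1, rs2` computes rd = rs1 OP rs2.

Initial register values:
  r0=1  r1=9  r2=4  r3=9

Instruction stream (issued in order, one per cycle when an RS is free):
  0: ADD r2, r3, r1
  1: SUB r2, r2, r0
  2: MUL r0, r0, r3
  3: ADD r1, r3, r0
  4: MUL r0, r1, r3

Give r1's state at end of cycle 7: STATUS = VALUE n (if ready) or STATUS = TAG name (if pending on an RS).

cycle 1: issue ADD r2<-Add1 // r0:1,r1:9,r2:Add1,r3:9
cycle 2: issue SUB r2<-Add2 // r0:1,r1:9,r2:Add2,r3:9
cycle 3: issue MUL r0<-Mul1 // r0:Mul1,r1:9,r2:Add2,r3:9
cycle 4: CDB Add1=18; issue ADD r1<-Add1 // r0:Mul1,r1:Add1,r2:Add2,r3:9
cycle 5: issue MUL r0<-Mul2 // r0:Mul2,r1:Add1,r2:Add2,r3:9
cycle 6: - // r0:Mul2,r1:Add1,r2:Add2,r3:9
cycle 7: CDB Add2=17 // r0:Mul2,r1:Add1,r2:17,r3:9

STATUS = TAG Add1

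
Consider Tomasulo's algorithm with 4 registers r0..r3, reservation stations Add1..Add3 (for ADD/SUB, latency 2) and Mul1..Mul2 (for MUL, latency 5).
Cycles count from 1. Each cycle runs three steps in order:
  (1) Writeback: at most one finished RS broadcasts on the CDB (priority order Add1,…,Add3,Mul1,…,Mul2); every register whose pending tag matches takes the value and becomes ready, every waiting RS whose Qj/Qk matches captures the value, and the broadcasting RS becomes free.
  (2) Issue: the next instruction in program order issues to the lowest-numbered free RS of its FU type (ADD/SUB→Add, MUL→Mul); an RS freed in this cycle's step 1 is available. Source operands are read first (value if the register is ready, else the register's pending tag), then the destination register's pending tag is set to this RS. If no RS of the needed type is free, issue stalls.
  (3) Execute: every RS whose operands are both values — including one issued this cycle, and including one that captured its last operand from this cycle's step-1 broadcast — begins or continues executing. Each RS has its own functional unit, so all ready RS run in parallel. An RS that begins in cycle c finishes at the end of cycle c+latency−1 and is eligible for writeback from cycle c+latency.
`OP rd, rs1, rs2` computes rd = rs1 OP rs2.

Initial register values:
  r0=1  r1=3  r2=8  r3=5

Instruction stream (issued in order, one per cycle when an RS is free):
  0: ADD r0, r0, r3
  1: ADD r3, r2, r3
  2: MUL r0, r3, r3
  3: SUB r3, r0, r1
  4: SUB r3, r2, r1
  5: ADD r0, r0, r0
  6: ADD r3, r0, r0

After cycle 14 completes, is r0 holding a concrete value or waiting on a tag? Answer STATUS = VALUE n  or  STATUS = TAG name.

STATUS = VALUE 338

c1: issue ADD r0<-Add1 | r0:Add1,r1:3,r2:8,r3:5
c2: issue ADD r3<-Add2 | r0:Add1,r1:3,r2:8,r3:Add2
c3: CDB Add1=6; issue MUL r0<-Mul1 | r0:Mul1,r1:3,r2:8,r3:Add2
c4: CDB Add2=13; issue SUB r3<-Add1 | r0:Mul1,r1:3,r2:8,r3:Add1
c5: issue SUB r3<-Add2 | r0:Mul1,r1:3,r2:8,r3:Add2
c6: issue ADD r0<-Add3 | r0:Add3,r1:3,r2:8,r3:Add2
c7: CDB Add2=5; issue ADD r3<-Add2 | r0:Add3,r1:3,r2:8,r3:Add2
c8: - | r0:Add3,r1:3,r2:8,r3:Add2
c9: CDB Mul1=169 | r0:Add3,r1:3,r2:8,r3:Add2
c10: - | r0:Add3,r1:3,r2:8,r3:Add2
c11: CDB Add1=166 | r0:Add3,r1:3,r2:8,r3:Add2
c12: CDB Add3=338 | r0:338,r1:3,r2:8,r3:Add2
c13: - | r0:338,r1:3,r2:8,r3:Add2
c14: CDB Add2=676 | r0:338,r1:3,r2:8,r3:676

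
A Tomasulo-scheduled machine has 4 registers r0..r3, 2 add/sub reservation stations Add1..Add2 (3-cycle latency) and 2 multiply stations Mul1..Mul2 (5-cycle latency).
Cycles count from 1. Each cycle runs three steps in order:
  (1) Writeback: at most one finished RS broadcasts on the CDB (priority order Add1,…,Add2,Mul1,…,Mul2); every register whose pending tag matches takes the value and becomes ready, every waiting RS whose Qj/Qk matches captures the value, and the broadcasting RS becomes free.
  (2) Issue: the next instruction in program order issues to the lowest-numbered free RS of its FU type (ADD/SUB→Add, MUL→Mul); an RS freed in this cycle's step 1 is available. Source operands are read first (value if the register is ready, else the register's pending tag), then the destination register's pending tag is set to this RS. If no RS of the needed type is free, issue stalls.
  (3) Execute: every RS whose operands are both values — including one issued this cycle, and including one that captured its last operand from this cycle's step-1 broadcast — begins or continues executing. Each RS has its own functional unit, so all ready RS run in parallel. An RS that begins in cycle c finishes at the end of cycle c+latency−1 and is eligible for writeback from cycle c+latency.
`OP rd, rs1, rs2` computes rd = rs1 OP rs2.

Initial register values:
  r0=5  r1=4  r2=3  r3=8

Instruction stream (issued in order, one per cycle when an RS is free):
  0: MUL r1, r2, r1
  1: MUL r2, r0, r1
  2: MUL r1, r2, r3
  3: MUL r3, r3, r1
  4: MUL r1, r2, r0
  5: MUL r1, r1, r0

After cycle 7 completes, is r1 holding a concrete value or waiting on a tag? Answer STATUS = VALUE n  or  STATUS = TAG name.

STATUS = TAG Mul1

cycle 1: issue MUL r1<-Mul1 // r0:5,r1:Mul1,r2:3,r3:8
cycle 2: issue MUL r2<-Mul2 // r0:5,r1:Mul1,r2:Mul2,r3:8
cycle 3: stall // r0:5,r1:Mul1,r2:Mul2,r3:8
cycle 4: stall // r0:5,r1:Mul1,r2:Mul2,r3:8
cycle 5: stall // r0:5,r1:Mul1,r2:Mul2,r3:8
cycle 6: CDB Mul1=12; issue MUL r1<-Mul1 // r0:5,r1:Mul1,r2:Mul2,r3:8
cycle 7: stall // r0:5,r1:Mul1,r2:Mul2,r3:8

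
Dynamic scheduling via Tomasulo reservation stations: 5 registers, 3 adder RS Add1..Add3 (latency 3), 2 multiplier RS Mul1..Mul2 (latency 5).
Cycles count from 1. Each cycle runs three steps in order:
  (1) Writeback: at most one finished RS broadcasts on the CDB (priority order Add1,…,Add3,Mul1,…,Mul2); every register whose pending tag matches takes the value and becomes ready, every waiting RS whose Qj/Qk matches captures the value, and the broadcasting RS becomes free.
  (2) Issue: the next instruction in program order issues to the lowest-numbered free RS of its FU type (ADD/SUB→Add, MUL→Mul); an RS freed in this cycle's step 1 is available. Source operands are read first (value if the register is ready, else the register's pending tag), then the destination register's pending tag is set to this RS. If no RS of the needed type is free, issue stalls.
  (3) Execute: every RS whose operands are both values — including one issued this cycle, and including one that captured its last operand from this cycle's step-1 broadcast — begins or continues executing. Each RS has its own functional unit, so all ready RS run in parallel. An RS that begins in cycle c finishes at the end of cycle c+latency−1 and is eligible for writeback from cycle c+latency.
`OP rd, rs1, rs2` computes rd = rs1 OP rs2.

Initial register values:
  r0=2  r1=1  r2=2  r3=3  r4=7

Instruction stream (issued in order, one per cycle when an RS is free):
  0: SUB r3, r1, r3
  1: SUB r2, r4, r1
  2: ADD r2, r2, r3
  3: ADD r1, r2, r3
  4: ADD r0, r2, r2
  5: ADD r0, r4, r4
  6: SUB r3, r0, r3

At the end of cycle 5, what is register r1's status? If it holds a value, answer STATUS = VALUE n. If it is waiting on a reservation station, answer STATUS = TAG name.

STATUS = TAG Add1

cycle 1: issue SUB r3<-Add1 // r0:2,r1:1,r2:2,r3:Add1,r4:7
cycle 2: issue SUB r2<-Add2 // r0:2,r1:1,r2:Add2,r3:Add1,r4:7
cycle 3: issue ADD r2<-Add3 // r0:2,r1:1,r2:Add3,r3:Add1,r4:7
cycle 4: CDB Add1=-2; issue ADD r1<-Add1 // r0:2,r1:Add1,r2:Add3,r3:-2,r4:7
cycle 5: CDB Add2=6; issue ADD r0<-Add2 // r0:Add2,r1:Add1,r2:Add3,r3:-2,r4:7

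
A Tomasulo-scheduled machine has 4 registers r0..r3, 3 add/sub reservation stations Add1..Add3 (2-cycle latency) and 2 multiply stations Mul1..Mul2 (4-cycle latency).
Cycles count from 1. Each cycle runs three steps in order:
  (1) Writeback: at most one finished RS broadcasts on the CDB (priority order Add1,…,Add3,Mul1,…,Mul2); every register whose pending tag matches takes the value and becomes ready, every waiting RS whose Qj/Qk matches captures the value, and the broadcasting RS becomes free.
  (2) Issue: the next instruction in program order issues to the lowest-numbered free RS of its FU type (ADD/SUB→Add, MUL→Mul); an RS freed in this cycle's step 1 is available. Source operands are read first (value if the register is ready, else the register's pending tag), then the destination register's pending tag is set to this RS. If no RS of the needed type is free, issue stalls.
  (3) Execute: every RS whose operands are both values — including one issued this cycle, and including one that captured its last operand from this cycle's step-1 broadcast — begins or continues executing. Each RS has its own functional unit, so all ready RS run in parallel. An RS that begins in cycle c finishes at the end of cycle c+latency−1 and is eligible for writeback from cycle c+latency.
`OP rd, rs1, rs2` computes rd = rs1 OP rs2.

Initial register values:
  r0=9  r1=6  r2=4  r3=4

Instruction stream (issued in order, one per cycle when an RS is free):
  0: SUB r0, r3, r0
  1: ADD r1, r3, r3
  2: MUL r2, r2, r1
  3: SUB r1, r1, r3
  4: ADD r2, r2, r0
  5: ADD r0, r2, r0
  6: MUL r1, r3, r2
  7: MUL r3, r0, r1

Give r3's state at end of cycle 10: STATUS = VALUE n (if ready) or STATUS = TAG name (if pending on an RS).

cycle 1: issue SUB r0<-Add1 // r0:Add1,r1:6,r2:4,r3:4
cycle 2: issue ADD r1<-Add2 // r0:Add1,r1:Add2,r2:4,r3:4
cycle 3: CDB Add1=-5; issue MUL r2<-Mul1 // r0:-5,r1:Add2,r2:Mul1,r3:4
cycle 4: CDB Add2=8; issue SUB r1<-Add1 // r0:-5,r1:Add1,r2:Mul1,r3:4
cycle 5: issue ADD r2<-Add2 // r0:-5,r1:Add1,r2:Add2,r3:4
cycle 6: CDB Add1=4; issue ADD r0<-Add1 // r0:Add1,r1:4,r2:Add2,r3:4
cycle 7: issue MUL r1<-Mul2 // r0:Add1,r1:Mul2,r2:Add2,r3:4
cycle 8: CDB Mul1=32; issue MUL r3<-Mul1 // r0:Add1,r1:Mul2,r2:Add2,r3:Mul1
cycle 9: - // r0:Add1,r1:Mul2,r2:Add2,r3:Mul1
cycle 10: CDB Add2=27 // r0:Add1,r1:Mul2,r2:27,r3:Mul1

STATUS = TAG Mul1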